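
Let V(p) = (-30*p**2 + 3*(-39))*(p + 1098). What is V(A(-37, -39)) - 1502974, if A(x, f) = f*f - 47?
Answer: -167645484058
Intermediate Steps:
A(x, f) = -47 + f**2 (A(x, f) = f**2 - 47 = -47 + f**2)
V(p) = (-117 - 30*p**2)*(1098 + p) (V(p) = (-30*p**2 - 117)*(1098 + p) = (-117 - 30*p**2)*(1098 + p))
V(A(-37, -39)) - 1502974 = (-128466 - 32940*(-47 + (-39)**2)**2 - 117*(-47 + (-39)**2) - 30*(-47 + (-39)**2)**3) - 1502974 = (-128466 - 32940*(-47 + 1521)**2 - 117*(-47 + 1521) - 30*(-47 + 1521)**3) - 1502974 = (-128466 - 32940*1474**2 - 117*1474 - 30*1474**3) - 1502974 = (-128466 - 32940*2172676 - 172458 - 30*3202524424) - 1502974 = (-128466 - 71567947440 - 172458 - 96075732720) - 1502974 = -167643981084 - 1502974 = -167645484058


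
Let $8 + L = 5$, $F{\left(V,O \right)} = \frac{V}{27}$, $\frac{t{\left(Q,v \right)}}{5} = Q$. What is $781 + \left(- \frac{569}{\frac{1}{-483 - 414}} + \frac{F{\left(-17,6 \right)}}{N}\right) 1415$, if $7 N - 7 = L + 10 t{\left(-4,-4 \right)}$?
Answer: $\frac{545988422311}{756} \approx 7.2221 \cdot 10^{8}$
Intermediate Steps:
$t{\left(Q,v \right)} = 5 Q$
$F{\left(V,O \right)} = \frac{V}{27}$ ($F{\left(V,O \right)} = V \frac{1}{27} = \frac{V}{27}$)
$L = -3$ ($L = -8 + 5 = -3$)
$N = -28$ ($N = 1 + \frac{-3 + 10 \cdot 5 \left(-4\right)}{7} = 1 + \frac{-3 + 10 \left(-20\right)}{7} = 1 + \frac{-3 - 200}{7} = 1 + \frac{1}{7} \left(-203\right) = 1 - 29 = -28$)
$781 + \left(- \frac{569}{\frac{1}{-483 - 414}} + \frac{F{\left(-17,6 \right)}}{N}\right) 1415 = 781 + \left(- \frac{569}{\frac{1}{-483 - 414}} + \frac{\frac{1}{27} \left(-17\right)}{-28}\right) 1415 = 781 + \left(- \frac{569}{\frac{1}{-897}} - - \frac{17}{756}\right) 1415 = 781 + \left(- \frac{569}{- \frac{1}{897}} + \frac{17}{756}\right) 1415 = 781 + \left(\left(-569\right) \left(-897\right) + \frac{17}{756}\right) 1415 = 781 + \left(510393 + \frac{17}{756}\right) 1415 = 781 + \frac{385857125}{756} \cdot 1415 = 781 + \frac{545987831875}{756} = \frac{545988422311}{756}$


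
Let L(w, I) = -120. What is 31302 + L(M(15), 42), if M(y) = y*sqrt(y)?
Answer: 31182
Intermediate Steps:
M(y) = y**(3/2)
31302 + L(M(15), 42) = 31302 - 120 = 31182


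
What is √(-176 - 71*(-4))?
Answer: 6*√3 ≈ 10.392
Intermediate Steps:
√(-176 - 71*(-4)) = √(-176 + 284) = √108 = 6*√3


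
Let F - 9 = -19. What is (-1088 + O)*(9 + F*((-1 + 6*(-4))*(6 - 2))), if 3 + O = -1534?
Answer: -2648625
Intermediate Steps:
O = -1537 (O = -3 - 1534 = -1537)
F = -10 (F = 9 - 19 = -10)
(-1088 + O)*(9 + F*((-1 + 6*(-4))*(6 - 2))) = (-1088 - 1537)*(9 - 10*(-1 + 6*(-4))*(6 - 2)) = -2625*(9 - 10*(-1 - 24)*4) = -2625*(9 - (-250)*4) = -2625*(9 - 10*(-100)) = -2625*(9 + 1000) = -2625*1009 = -2648625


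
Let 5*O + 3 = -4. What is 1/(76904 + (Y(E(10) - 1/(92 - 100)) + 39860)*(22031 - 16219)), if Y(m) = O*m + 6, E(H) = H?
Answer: 10/2316957109 ≈ 4.3160e-9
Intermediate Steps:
O = -7/5 (O = -⅗ + (⅕)*(-4) = -⅗ - ⅘ = -7/5 ≈ -1.4000)
Y(m) = 6 - 7*m/5 (Y(m) = -7*m/5 + 6 = 6 - 7*m/5)
1/(76904 + (Y(E(10) - 1/(92 - 100)) + 39860)*(22031 - 16219)) = 1/(76904 + ((6 - 7*(10 - 1/(92 - 100))/5) + 39860)*(22031 - 16219)) = 1/(76904 + ((6 - 7*(10 - 1/(-8))/5) + 39860)*5812) = 1/(76904 + ((6 - 7*(10 - 1*(-⅛))/5) + 39860)*5812) = 1/(76904 + ((6 - 7*(10 + ⅛)/5) + 39860)*5812) = 1/(76904 + ((6 - 7/5*81/8) + 39860)*5812) = 1/(76904 + ((6 - 567/40) + 39860)*5812) = 1/(76904 + (-327/40 + 39860)*5812) = 1/(76904 + (1594073/40)*5812) = 1/(76904 + 2316188069/10) = 1/(2316957109/10) = 10/2316957109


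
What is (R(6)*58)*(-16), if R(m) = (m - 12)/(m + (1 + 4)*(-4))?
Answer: -2784/7 ≈ -397.71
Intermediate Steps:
R(m) = (-12 + m)/(-20 + m) (R(m) = (-12 + m)/(m + 5*(-4)) = (-12 + m)/(m - 20) = (-12 + m)/(-20 + m))
(R(6)*58)*(-16) = (((-12 + 6)/(-20 + 6))*58)*(-16) = ((-6/(-14))*58)*(-16) = (-1/14*(-6)*58)*(-16) = ((3/7)*58)*(-16) = (174/7)*(-16) = -2784/7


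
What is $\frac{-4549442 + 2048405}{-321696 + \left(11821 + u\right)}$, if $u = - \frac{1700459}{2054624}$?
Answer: $\frac{244699554528}{30318014879} \approx 8.0711$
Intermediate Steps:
$u = - \frac{1700459}{2054624}$ ($u = \left(-1700459\right) \frac{1}{2054624} = - \frac{1700459}{2054624} \approx -0.82763$)
$\frac{-4549442 + 2048405}{-321696 + \left(11821 + u\right)} = \frac{-4549442 + 2048405}{-321696 + \left(11821 - \frac{1700459}{2054624}\right)} = - \frac{2501037}{-321696 + \frac{24286009845}{2054624}} = - \frac{2501037}{- \frac{636678312459}{2054624}} = \left(-2501037\right) \left(- \frac{2054624}{636678312459}\right) = \frac{244699554528}{30318014879}$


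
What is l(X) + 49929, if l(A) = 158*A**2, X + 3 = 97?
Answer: 1446017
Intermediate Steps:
X = 94 (X = -3 + 97 = 94)
l(X) + 49929 = 158*94**2 + 49929 = 158*8836 + 49929 = 1396088 + 49929 = 1446017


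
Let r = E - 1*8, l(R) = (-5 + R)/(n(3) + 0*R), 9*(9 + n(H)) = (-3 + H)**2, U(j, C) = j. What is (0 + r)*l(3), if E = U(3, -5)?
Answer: -10/9 ≈ -1.1111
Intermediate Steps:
E = 3
n(H) = -9 + (-3 + H)**2/9
l(R) = 5/9 - R/9 (l(R) = (-5 + R)/((-9 + (-3 + 3)**2/9) + 0*R) = (-5 + R)/((-9 + (1/9)*0**2) + 0) = (-5 + R)/((-9 + (1/9)*0) + 0) = (-5 + R)/((-9 + 0) + 0) = (-5 + R)/(-9 + 0) = (-5 + R)/(-9) = (-5 + R)*(-1/9) = 5/9 - R/9)
r = -5 (r = 3 - 1*8 = 3 - 8 = -5)
(0 + r)*l(3) = (0 - 5)*(5/9 - 1/9*3) = -5*(5/9 - 1/3) = -5*2/9 = -10/9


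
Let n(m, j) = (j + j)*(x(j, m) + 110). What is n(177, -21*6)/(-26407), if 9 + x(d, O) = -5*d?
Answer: 184212/26407 ≈ 6.9759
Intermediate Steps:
x(d, O) = -9 - 5*d
n(m, j) = 2*j*(101 - 5*j) (n(m, j) = (j + j)*((-9 - 5*j) + 110) = (2*j)*(101 - 5*j) = 2*j*(101 - 5*j))
n(177, -21*6)/(-26407) = (2*(-21*6)*(101 - (-105)*6))/(-26407) = (2*(-126)*(101 - 5*(-126)))*(-1/26407) = (2*(-126)*(101 + 630))*(-1/26407) = (2*(-126)*731)*(-1/26407) = -184212*(-1/26407) = 184212/26407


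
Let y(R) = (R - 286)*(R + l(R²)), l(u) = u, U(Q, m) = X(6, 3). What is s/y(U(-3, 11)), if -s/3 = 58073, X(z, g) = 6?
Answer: 58073/3920 ≈ 14.815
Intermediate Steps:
U(Q, m) = 6
y(R) = (-286 + R)*(R + R²) (y(R) = (R - 286)*(R + R²) = (-286 + R)*(R + R²))
s = -174219 (s = -3*58073 = -174219)
s/y(U(-3, 11)) = -174219*1/(6*(-286 + 6² - 285*6)) = -174219*1/(6*(-286 + 36 - 1710)) = -174219/(6*(-1960)) = -174219/(-11760) = -174219*(-1/11760) = 58073/3920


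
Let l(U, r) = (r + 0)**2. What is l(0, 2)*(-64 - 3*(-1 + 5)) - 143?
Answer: -447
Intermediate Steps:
l(U, r) = r**2
l(0, 2)*(-64 - 3*(-1 + 5)) - 143 = 2**2*(-64 - 3*(-1 + 5)) - 143 = 4*(-64 - 3*4) - 143 = 4*(-64 - 1*12) - 143 = 4*(-64 - 12) - 143 = 4*(-76) - 143 = -304 - 143 = -447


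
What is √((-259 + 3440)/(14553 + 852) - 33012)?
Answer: I*√7834161589995/15405 ≈ 181.69*I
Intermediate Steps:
√((-259 + 3440)/(14553 + 852) - 33012) = √(3181/15405 - 33012) = √(-508546679/15405) = I*√7834161589995/15405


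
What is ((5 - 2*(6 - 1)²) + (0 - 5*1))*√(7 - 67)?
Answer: -100*I*√15 ≈ -387.3*I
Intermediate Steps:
((5 - 2*(6 - 1)²) + (0 - 5*1))*√(7 - 67) = ((5 - 2*5²) + (0 - 5))*√(-60) = ((5 - 2*25) - 5)*(2*I*√15) = ((5 - 50) - 5)*(2*I*√15) = (-45 - 5)*(2*I*√15) = -100*I*√15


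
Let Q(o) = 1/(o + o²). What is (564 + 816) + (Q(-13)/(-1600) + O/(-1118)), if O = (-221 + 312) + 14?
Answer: 14810255957/10732800 ≈ 1379.9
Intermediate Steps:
O = 105 (O = 91 + 14 = 105)
(564 + 816) + (Q(-13)/(-1600) + O/(-1118)) = (564 + 816) + ((1/((-13)*(1 - 13)))/(-1600) + 105/(-1118)) = 1380 + (-1/13/(-12)*(-1/1600) + 105*(-1/1118)) = 1380 + (-1/13*(-1/12)*(-1/1600) - 105/1118) = 1380 + ((1/156)*(-1/1600) - 105/1118) = 1380 + (-1/249600 - 105/1118) = 1380 - 1008043/10732800 = 14810255957/10732800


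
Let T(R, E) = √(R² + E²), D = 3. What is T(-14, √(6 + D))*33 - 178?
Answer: -178 + 33*√205 ≈ 294.49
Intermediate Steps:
T(R, E) = √(E² + R²)
T(-14, √(6 + D))*33 - 178 = √((√(6 + 3))² + (-14)²)*33 - 178 = √((√9)² + 196)*33 - 178 = √(3² + 196)*33 - 178 = √(9 + 196)*33 - 178 = √205*33 - 178 = 33*√205 - 178 = -178 + 33*√205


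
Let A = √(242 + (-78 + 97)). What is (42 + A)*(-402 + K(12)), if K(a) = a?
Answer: -16380 - 1170*√29 ≈ -22681.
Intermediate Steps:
A = 3*√29 (A = √(242 + 19) = √261 = 3*√29 ≈ 16.155)
(42 + A)*(-402 + K(12)) = (42 + 3*√29)*(-402 + 12) = (42 + 3*√29)*(-390) = -16380 - 1170*√29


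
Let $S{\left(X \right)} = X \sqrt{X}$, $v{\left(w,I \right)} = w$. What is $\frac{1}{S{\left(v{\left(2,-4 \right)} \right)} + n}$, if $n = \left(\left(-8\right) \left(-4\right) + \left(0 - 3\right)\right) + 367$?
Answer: $\frac{99}{39202} - \frac{\sqrt{2}}{78404} \approx 0.0025073$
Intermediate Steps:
$S{\left(X \right)} = X^{\frac{3}{2}}$
$n = 396$ ($n = \left(32 - 3\right) + 367 = 29 + 367 = 396$)
$\frac{1}{S{\left(v{\left(2,-4 \right)} \right)} + n} = \frac{1}{2^{\frac{3}{2}} + 396} = \frac{1}{2 \sqrt{2} + 396} = \frac{1}{396 + 2 \sqrt{2}}$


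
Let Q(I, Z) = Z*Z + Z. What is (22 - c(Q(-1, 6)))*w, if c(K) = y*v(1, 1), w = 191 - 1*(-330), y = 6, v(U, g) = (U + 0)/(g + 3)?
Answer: 21361/2 ≈ 10681.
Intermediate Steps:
v(U, g) = U/(3 + g)
Q(I, Z) = Z + Z² (Q(I, Z) = Z² + Z = Z + Z²)
w = 521 (w = 191 + 330 = 521)
c(K) = 3/2 (c(K) = 6*(1/(3 + 1)) = 6*(1/4) = 6*(1*(¼)) = 6*(¼) = 3/2)
(22 - c(Q(-1, 6)))*w = (22 - 1*3/2)*521 = (22 - 3/2)*521 = (41/2)*521 = 21361/2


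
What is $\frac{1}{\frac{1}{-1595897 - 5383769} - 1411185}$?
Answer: $- \frac{6979666}{9849599964211} \approx -7.0862 \cdot 10^{-7}$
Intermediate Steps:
$\frac{1}{\frac{1}{-1595897 - 5383769} - 1411185} = \frac{1}{\frac{1}{-6979666} - 1411185} = \frac{1}{- \frac{1}{6979666} - 1411185} = \frac{1}{- \frac{9849599964211}{6979666}} = - \frac{6979666}{9849599964211}$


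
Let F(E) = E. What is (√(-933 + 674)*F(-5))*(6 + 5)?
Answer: -55*I*√259 ≈ -885.14*I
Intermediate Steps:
(√(-933 + 674)*F(-5))*(6 + 5) = (√(-933 + 674)*(-5))*(6 + 5) = (√(-259)*(-5))*11 = ((I*√259)*(-5))*11 = -5*I*√259*11 = -55*I*√259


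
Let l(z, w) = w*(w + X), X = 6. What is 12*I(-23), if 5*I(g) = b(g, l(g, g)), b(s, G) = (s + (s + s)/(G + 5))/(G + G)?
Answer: -199/2805 ≈ -0.070945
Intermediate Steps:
l(z, w) = w*(6 + w) (l(z, w) = w*(w + 6) = w*(6 + w))
b(s, G) = (s + 2*s/(5 + G))/(2*G) (b(s, G) = (s + (2*s)/(5 + G))/((2*G)) = (s + 2*s/(5 + G))*(1/(2*G)) = (s + 2*s/(5 + G))/(2*G))
I(g) = (7 + g*(6 + g))/(10*(5 + g*(6 + g))*(6 + g)) (I(g) = (g*(7 + g*(6 + g))/(2*((g*(6 + g)))*(5 + g*(6 + g))))/5 = (g*(1/(g*(6 + g)))*(7 + g*(6 + g))/(2*(5 + g*(6 + g))))/5 = ((7 + g*(6 + g))/(2*(5 + g*(6 + g))*(6 + g)))/5 = (7 + g*(6 + g))/(10*(5 + g*(6 + g))*(6 + g)))
12*I(-23) = 12*((7 - 23*(6 - 23))/(10*(5 - 23*(6 - 23))*(6 - 23))) = 12*((⅒)*(7 - 23*(-17))/((5 - 23*(-17))*(-17))) = 12*((⅒)*(-1/17)*(7 + 391)/(5 + 391)) = 12*((⅒)*(-1/17)*398/396) = 12*((⅒)*(1/396)*(-1/17)*398) = 12*(-199/33660) = -199/2805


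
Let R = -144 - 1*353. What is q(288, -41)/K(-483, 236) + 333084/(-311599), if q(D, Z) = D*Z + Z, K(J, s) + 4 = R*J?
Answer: -83647951499/74798405153 ≈ -1.1183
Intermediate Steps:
R = -497 (R = -144 - 353 = -497)
K(J, s) = -4 - 497*J
q(D, Z) = Z + D*Z
q(288, -41)/K(-483, 236) + 333084/(-311599) = (-41*(1 + 288))/(-4 - 497*(-483)) + 333084/(-311599) = (-41*289)/(-4 + 240051) + 333084*(-1/311599) = -11849/240047 - 333084/311599 = -83647951499/74798405153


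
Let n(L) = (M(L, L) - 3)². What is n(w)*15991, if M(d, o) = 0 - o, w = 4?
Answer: 783559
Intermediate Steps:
M(d, o) = -o
n(L) = (-3 - L)² (n(L) = (-L - 3)² = (-3 - L)²)
n(w)*15991 = (3 + 4)²*15991 = 7²*15991 = 49*15991 = 783559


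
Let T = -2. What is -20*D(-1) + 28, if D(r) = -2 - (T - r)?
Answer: 48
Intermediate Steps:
D(r) = r (D(r) = -2 - (-2 - r) = -2 + (2 + r) = r)
-20*D(-1) + 28 = -20*(-1) + 28 = 20 + 28 = 48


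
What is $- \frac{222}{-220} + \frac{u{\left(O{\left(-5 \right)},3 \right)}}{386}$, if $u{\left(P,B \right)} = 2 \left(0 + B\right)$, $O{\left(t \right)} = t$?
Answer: $\frac{21753}{21230} \approx 1.0246$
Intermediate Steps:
$u{\left(P,B \right)} = 2 B$
$- \frac{222}{-220} + \frac{u{\left(O{\left(-5 \right)},3 \right)}}{386} = - \frac{222}{-220} + \frac{2 \cdot 3}{386} = \left(-222\right) \left(- \frac{1}{220}\right) + 6 \cdot \frac{1}{386} = \frac{111}{110} + \frac{3}{193} = \frac{21753}{21230}$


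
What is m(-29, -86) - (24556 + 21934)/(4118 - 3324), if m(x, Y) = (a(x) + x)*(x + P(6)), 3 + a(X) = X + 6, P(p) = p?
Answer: 478960/397 ≈ 1206.4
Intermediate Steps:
a(X) = 3 + X (a(X) = -3 + (X + 6) = -3 + (6 + X) = 3 + X)
m(x, Y) = (3 + 2*x)*(6 + x) (m(x, Y) = ((3 + x) + x)*(x + 6) = (3 + 2*x)*(6 + x))
m(-29, -86) - (24556 + 21934)/(4118 - 3324) = (18 + 2*(-29)**2 + 15*(-29)) - (24556 + 21934)/(4118 - 3324) = (18 + 2*841 - 435) - 46490/794 = (18 + 1682 - 435) - 46490/794 = 1265 - 1*23245/397 = 1265 - 23245/397 = 478960/397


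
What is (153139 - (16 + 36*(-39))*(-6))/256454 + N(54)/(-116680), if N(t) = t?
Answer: 4220674741/7480763180 ≈ 0.56420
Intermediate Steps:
(153139 - (16 + 36*(-39))*(-6))/256454 + N(54)/(-116680) = (153139 - (16 + 36*(-39))*(-6))/256454 + 54/(-116680) = (153139 - (16 - 1404)*(-6))*(1/256454) + 54*(-1/116680) = (153139 - (-1388)*(-6))*(1/256454) - 27/58340 = (153139 - 1*8328)*(1/256454) - 27/58340 = (153139 - 8328)*(1/256454) - 27/58340 = 144811*(1/256454) - 27/58340 = 144811/256454 - 27/58340 = 4220674741/7480763180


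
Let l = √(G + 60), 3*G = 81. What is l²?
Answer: 87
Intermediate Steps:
G = 27 (G = (⅓)*81 = 27)
l = √87 (l = √(27 + 60) = √87 ≈ 9.3274)
l² = (√87)² = 87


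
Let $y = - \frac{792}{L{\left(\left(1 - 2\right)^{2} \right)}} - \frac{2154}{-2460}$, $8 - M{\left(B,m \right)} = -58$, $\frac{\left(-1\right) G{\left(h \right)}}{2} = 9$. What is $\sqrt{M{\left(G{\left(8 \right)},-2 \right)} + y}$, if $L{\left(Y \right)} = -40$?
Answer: $\frac{\sqrt{14570170}}{410} \approx 9.31$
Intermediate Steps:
$G{\left(h \right)} = -18$ ($G{\left(h \right)} = \left(-2\right) 9 = -18$)
$M{\left(B,m \right)} = 66$ ($M{\left(B,m \right)} = 8 - -58 = 8 + 58 = 66$)
$y = \frac{8477}{410}$ ($y = - \frac{792}{-40} - \frac{2154}{-2460} = \left(-792\right) \left(- \frac{1}{40}\right) - - \frac{359}{410} = \frac{99}{5} + \frac{359}{410} = \frac{8477}{410} \approx 20.676$)
$\sqrt{M{\left(G{\left(8 \right)},-2 \right)} + y} = \sqrt{66 + \frac{8477}{410}} = \sqrt{\frac{35537}{410}} = \frac{\sqrt{14570170}}{410}$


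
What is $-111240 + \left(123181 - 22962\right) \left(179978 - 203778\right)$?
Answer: $-2385323440$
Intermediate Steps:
$-111240 + \left(123181 - 22962\right) \left(179978 - 203778\right) = -111240 + \left(123181 - 22962\right) \left(-23800\right) = -111240 + 100219 \left(-23800\right) = -111240 - 2385212200 = -2385323440$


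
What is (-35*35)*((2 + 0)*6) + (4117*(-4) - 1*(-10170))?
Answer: -20998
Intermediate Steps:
(-35*35)*((2 + 0)*6) + (4117*(-4) - 1*(-10170)) = -2450*6 + (-16468 + 10170) = -1225*12 - 6298 = -14700 - 6298 = -20998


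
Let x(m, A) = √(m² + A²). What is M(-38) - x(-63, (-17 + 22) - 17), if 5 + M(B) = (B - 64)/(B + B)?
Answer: -139/38 - 3*√457 ≈ -67.791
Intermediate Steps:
M(B) = -5 + (-64 + B)/(2*B) (M(B) = -5 + (B - 64)/(B + B) = -5 + (-64 + B)/((2*B)) = -5 + (-64 + B)*(1/(2*B)) = -5 + (-64 + B)/(2*B))
x(m, A) = √(A² + m²)
M(-38) - x(-63, (-17 + 22) - 17) = (-9/2 - 32/(-38)) - √(((-17 + 22) - 17)² + (-63)²) = (-9/2 - 32*(-1/38)) - √((5 - 17)² + 3969) = (-9/2 + 16/19) - √((-12)² + 3969) = -139/38 - √(144 + 3969) = -139/38 - √4113 = -139/38 - 3*√457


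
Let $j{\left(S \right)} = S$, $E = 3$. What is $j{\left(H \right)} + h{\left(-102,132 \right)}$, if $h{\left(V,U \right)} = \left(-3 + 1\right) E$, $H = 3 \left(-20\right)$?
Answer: $-66$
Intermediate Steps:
$H = -60$
$h{\left(V,U \right)} = -6$ ($h{\left(V,U \right)} = \left(-3 + 1\right) 3 = \left(-2\right) 3 = -6$)
$j{\left(H \right)} + h{\left(-102,132 \right)} = -60 - 6 = -66$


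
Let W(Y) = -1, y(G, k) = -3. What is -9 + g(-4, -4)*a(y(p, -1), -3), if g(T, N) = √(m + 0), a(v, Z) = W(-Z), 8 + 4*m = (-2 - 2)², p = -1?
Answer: -9 - √2 ≈ -10.414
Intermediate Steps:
m = 2 (m = -2 + (-2 - 2)²/4 = -2 + (¼)*(-4)² = -2 + (¼)*16 = -2 + 4 = 2)
a(v, Z) = -1
g(T, N) = √2 (g(T, N) = √(2 + 0) = √2)
-9 + g(-4, -4)*a(y(p, -1), -3) = -9 + √2*(-1) = -9 - √2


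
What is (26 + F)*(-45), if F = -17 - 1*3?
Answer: -270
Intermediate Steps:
F = -20 (F = -17 - 3 = -20)
(26 + F)*(-45) = (26 - 20)*(-45) = 6*(-45) = -270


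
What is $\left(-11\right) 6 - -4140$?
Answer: $4074$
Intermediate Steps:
$\left(-11\right) 6 - -4140 = -66 + 4140 = 4074$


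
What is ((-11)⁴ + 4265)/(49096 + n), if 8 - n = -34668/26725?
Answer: 84210475/218723178 ≈ 0.38501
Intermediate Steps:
n = 248468/26725 (n = 8 - (-34668)/26725 = 8 - 1*(-34668/26725) = 8 + 34668/26725 = 248468/26725 ≈ 9.2972)
((-11)⁴ + 4265)/(49096 + n) = ((-11)⁴ + 4265)/(49096 + 248468/26725) = (14641 + 4265)/(1312339068/26725) = 18906*(26725/1312339068) = 84210475/218723178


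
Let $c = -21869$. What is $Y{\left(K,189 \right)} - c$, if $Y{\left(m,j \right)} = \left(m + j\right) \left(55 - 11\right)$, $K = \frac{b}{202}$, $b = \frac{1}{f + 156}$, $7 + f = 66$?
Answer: $\frac{655467297}{21715} \approx 30185.0$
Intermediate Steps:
$f = 59$ ($f = -7 + 66 = 59$)
$b = \frac{1}{215}$ ($b = \frac{1}{59 + 156} = \frac{1}{215} \approx 0.0046512$)
$K = \frac{1}{43430}$ ($K = \frac{1}{215 \cdot 202} = \frac{1}{215} \cdot \frac{1}{202} = \frac{1}{43430} \approx 2.3026 \cdot 10^{-5}$)
$Y{\left(m,j \right)} = 44 j + 44 m$ ($Y{\left(m,j \right)} = \left(j + m\right) 44 = 44 j + 44 m$)
$Y{\left(K,189 \right)} - c = \left(44 \cdot 189 + 44 \cdot \frac{1}{43430}\right) - -21869 = \left(8316 + \frac{22}{21715}\right) + 21869 = \frac{180581962}{21715} + 21869 = \frac{655467297}{21715}$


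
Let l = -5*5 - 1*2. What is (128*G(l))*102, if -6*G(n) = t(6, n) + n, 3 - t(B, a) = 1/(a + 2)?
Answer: 1303424/25 ≈ 52137.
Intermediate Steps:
t(B, a) = 3 - 1/(2 + a) (t(B, a) = 3 - 1/(a + 2) = 3 - 1/(2 + a))
l = -27 (l = -25 - 2 = -27)
G(n) = -n/6 - (5 + 3*n)/(6*(2 + n)) (G(n) = -((5 + 3*n)/(2 + n) + n)/6 = -(n + (5 + 3*n)/(2 + n))/6 = -n/6 - (5 + 3*n)/(6*(2 + n)))
(128*G(l))*102 = (128*((-5 - 1*(-27)² - 5*(-27))/(6*(2 - 27))))*102 = (128*((⅙)*(-5 - 1*729 + 135)/(-25)))*102 = (128*((⅙)*(-1/25)*(-5 - 729 + 135)))*102 = (128*((⅙)*(-1/25)*(-599)))*102 = (128*(599/150))*102 = (38336/75)*102 = 1303424/25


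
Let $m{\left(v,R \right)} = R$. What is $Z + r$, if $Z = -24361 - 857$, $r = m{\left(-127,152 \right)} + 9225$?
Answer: $-15841$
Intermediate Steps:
$r = 9377$ ($r = 152 + 9225 = 9377$)
$Z = -25218$
$Z + r = -25218 + 9377 = -15841$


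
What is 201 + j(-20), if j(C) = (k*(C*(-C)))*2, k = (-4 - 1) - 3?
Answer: 6601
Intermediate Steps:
k = -8 (k = -5 - 3 = -8)
j(C) = 16*C² (j(C) = -8*C*(-C)*2 = -(-8)*C²*2 = (8*C²)*2 = 16*C²)
201 + j(-20) = 201 + 16*(-20)² = 201 + 16*400 = 201 + 6400 = 6601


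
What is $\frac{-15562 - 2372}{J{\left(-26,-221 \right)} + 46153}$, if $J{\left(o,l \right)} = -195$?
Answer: $- \frac{8967}{22979} \approx -0.39023$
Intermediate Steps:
$\frac{-15562 - 2372}{J{\left(-26,-221 \right)} + 46153} = \frac{-15562 - 2372}{-195 + 46153} = - \frac{17934}{45958} = \left(-17934\right) \frac{1}{45958} = - \frac{8967}{22979}$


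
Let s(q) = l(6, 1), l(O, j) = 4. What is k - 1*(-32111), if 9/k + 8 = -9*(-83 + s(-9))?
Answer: 22574042/703 ≈ 32111.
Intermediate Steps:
s(q) = 4
k = 9/703 (k = 9/(-8 - 9*(-83 + 4)) = 9/(-8 - 9*(-79)) = 9/(-8 + 711) = 9/703 ≈ 0.012802)
k - 1*(-32111) = 9/703 - 1*(-32111) = 9/703 + 32111 = 22574042/703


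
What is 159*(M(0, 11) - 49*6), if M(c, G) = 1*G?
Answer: -44997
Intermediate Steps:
M(c, G) = G
159*(M(0, 11) - 49*6) = 159*(11 - 49*6) = 159*(11 - 294) = 159*(-283) = -44997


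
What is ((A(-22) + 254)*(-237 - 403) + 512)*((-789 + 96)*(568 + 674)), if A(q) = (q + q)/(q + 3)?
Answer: 2674275512832/19 ≈ 1.4075e+11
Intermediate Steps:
A(q) = 2*q/(3 + q) (A(q) = (2*q)/(3 + q) = 2*q/(3 + q))
((A(-22) + 254)*(-237 - 403) + 512)*((-789 + 96)*(568 + 674)) = ((2*(-22)/(3 - 22) + 254)*(-237 - 403) + 512)*((-789 + 96)*(568 + 674)) = ((2*(-22)/(-19) + 254)*(-640) + 512)*(-693*1242) = ((2*(-22)*(-1/19) + 254)*(-640) + 512)*(-860706) = ((44/19 + 254)*(-640) + 512)*(-860706) = ((4870/19)*(-640) + 512)*(-860706) = (-3116800/19 + 512)*(-860706) = -3107072/19*(-860706) = 2674275512832/19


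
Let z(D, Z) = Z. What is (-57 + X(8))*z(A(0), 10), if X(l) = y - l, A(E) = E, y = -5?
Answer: -700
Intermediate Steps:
X(l) = -5 - l
(-57 + X(8))*z(A(0), 10) = (-57 + (-5 - 1*8))*10 = (-57 + (-5 - 8))*10 = (-57 - 13)*10 = -70*10 = -700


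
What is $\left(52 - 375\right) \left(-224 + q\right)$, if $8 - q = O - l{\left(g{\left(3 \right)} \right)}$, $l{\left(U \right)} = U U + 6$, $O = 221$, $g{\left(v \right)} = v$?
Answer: $136306$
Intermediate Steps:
$l{\left(U \right)} = 6 + U^{2}$ ($l{\left(U \right)} = U^{2} + 6 = 6 + U^{2}$)
$q = -198$ ($q = 8 - \left(221 - \left(6 + 3^{2}\right)\right) = 8 - \left(221 - \left(6 + 9\right)\right) = 8 - \left(221 - 15\right) = 8 - 206 = -198$)
$\left(52 - 375\right) \left(-224 + q\right) = \left(52 - 375\right) \left(-224 - 198\right) = \left(-323\right) \left(-422\right) = 136306$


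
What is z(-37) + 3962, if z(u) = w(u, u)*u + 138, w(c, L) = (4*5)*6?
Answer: -340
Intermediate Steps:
w(c, L) = 120 (w(c, L) = 20*6 = 120)
z(u) = 138 + 120*u (z(u) = 120*u + 138 = 138 + 120*u)
z(-37) + 3962 = (138 + 120*(-37)) + 3962 = (138 - 4440) + 3962 = -4302 + 3962 = -340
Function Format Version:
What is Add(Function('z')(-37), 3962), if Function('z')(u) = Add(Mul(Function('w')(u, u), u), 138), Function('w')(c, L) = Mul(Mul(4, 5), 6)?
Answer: -340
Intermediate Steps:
Function('w')(c, L) = 120 (Function('w')(c, L) = Mul(20, 6) = 120)
Function('z')(u) = Add(138, Mul(120, u)) (Function('z')(u) = Add(Mul(120, u), 138) = Add(138, Mul(120, u)))
Add(Function('z')(-37), 3962) = Add(Add(138, Mul(120, -37)), 3962) = Add(Add(138, -4440), 3962) = Add(-4302, 3962) = -340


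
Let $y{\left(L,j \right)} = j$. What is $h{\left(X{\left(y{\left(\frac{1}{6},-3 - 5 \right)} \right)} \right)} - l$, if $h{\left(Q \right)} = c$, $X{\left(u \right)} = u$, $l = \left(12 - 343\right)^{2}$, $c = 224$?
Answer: $-109337$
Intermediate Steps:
$l = 109561$ ($l = \left(-331\right)^{2} = 109561$)
$h{\left(Q \right)} = 224$
$h{\left(X{\left(y{\left(\frac{1}{6},-3 - 5 \right)} \right)} \right)} - l = 224 - 109561 = -109337$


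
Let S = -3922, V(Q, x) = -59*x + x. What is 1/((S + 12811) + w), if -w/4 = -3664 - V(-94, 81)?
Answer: 1/4753 ≈ 0.00021039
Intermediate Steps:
V(Q, x) = -58*x
w = -4136 (w = -4*(-3664 - (-58)*81) = -4*(-3664 - 1*(-4698)) = -4*(-3664 + 4698) = -4*1034 = -4136)
1/((S + 12811) + w) = 1/((-3922 + 12811) - 4136) = 1/(8889 - 4136) = 1/4753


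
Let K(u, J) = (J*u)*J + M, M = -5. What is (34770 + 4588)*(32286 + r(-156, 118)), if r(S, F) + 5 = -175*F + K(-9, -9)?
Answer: 428884126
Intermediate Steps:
K(u, J) = -5 + u*J² (K(u, J) = (J*u)*J - 5 = u*J² - 5 = -5 + u*J²)
r(S, F) = -739 - 175*F (r(S, F) = -5 + (-175*F + (-5 - 9*(-9)²)) = -5 + (-175*F + (-5 - 9*81)) = -5 + (-175*F + (-5 - 729)) = -5 + (-175*F - 734) = -5 + (-734 - 175*F) = -739 - 175*F)
(34770 + 4588)*(32286 + r(-156, 118)) = (34770 + 4588)*(32286 + (-739 - 175*118)) = 39358*(32286 + (-739 - 20650)) = 39358*(32286 - 21389) = 39358*10897 = 428884126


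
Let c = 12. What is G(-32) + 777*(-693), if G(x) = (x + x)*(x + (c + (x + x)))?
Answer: -533085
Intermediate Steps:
G(x) = 2*x*(12 + 3*x) (G(x) = (x + x)*(x + (12 + (x + x))) = (2*x)*(x + (12 + 2*x)) = (2*x)*(12 + 3*x) = 2*x*(12 + 3*x))
G(-32) + 777*(-693) = 6*(-32)*(4 - 32) + 777*(-693) = 6*(-32)*(-28) - 538461 = 5376 - 538461 = -533085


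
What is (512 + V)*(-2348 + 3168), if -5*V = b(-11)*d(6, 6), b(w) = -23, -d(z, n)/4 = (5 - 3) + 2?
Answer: 359488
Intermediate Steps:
d(z, n) = -16 (d(z, n) = -4*((5 - 3) + 2) = -4*(2 + 2) = -4*4 = -16)
V = -368/5 (V = -(-23)*(-16)/5 = -⅕*368 = -368/5 ≈ -73.600)
(512 + V)*(-2348 + 3168) = (512 - 368/5)*(-2348 + 3168) = (2192/5)*820 = 359488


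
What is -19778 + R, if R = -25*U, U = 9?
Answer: -20003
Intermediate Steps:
R = -225 (R = -25*9 = -225)
-19778 + R = -19778 - 225 = -20003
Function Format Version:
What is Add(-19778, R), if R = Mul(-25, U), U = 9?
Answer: -20003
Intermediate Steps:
R = -225 (R = Mul(-25, 9) = -225)
Add(-19778, R) = Add(-19778, -225) = -20003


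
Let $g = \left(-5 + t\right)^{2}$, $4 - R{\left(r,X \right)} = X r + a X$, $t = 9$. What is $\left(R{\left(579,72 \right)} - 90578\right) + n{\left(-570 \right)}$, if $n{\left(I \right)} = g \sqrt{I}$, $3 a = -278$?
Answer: $-125590 + 16 i \sqrt{570} \approx -1.2559 \cdot 10^{5} + 381.99 i$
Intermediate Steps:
$a = - \frac{278}{3}$ ($a = \frac{1}{3} \left(-278\right) = - \frac{278}{3} \approx -92.667$)
$R{\left(r,X \right)} = 4 + \frac{278 X}{3} - X r$ ($R{\left(r,X \right)} = 4 - \left(X r - \frac{278 X}{3}\right) = 4 - \left(- \frac{278 X}{3} + X r\right) = 4 + \frac{278 X}{3} - X r$)
$g = 16$ ($g = \left(-5 + 9\right)^{2} = 4^{2} = 16$)
$n{\left(I \right)} = 16 \sqrt{I}$
$\left(R{\left(579,72 \right)} - 90578\right) + n{\left(-570 \right)} = \left(\left(4 + \frac{278}{3} \cdot 72 - 72 \cdot 579\right) - 90578\right) + 16 \sqrt{-570} = \left(\left(4 + 6672 - 41688\right) - 90578\right) + 16 i \sqrt{570} = \left(-35012 - 90578\right) + 16 i \sqrt{570} = -125590 + 16 i \sqrt{570}$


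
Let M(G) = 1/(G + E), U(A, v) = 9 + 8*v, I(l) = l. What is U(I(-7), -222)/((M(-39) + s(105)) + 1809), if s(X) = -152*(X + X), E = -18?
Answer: 100719/1716328 ≈ 0.058683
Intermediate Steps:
s(X) = -304*X
M(G) = 1/(-18 + G) (M(G) = 1/(G - 18) = 1/(-18 + G))
U(I(-7), -222)/((M(-39) + s(105)) + 1809) = (9 + 8*(-222))/((1/(-18 - 39) - 304*105) + 1809) = (9 - 1776)/((1/(-57) - 31920) + 1809) = -1767/((-1/57 - 31920) + 1809) = -1767/(-1819441/57 + 1809) = -1767/(-1716328/57) = -1767*(-57/1716328) = 100719/1716328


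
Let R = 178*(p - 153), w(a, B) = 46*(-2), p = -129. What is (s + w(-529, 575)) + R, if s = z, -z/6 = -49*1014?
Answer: 247828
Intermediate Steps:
w(a, B) = -92
z = 298116 (z = -(-294)*1014 = -6*(-49686) = 298116)
s = 298116
R = -50196 (R = 178*(-129 - 153) = 178*(-282) = -50196)
(s + w(-529, 575)) + R = (298116 - 92) - 50196 = 298024 - 50196 = 247828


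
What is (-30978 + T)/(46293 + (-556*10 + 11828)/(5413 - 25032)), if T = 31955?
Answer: 19167763/908216099 ≈ 0.021105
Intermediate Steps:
(-30978 + T)/(46293 + (-556*10 + 11828)/(5413 - 25032)) = (-30978 + 31955)/(46293 + (-556*10 + 11828)/(5413 - 25032)) = 977/(46293 + (-5560 + 11828)/(-19619)) = 977/(46293 + 6268*(-1/19619)) = 977/(46293 - 6268/19619) = 977/(908216099/19619) = 977*(19619/908216099) = 19167763/908216099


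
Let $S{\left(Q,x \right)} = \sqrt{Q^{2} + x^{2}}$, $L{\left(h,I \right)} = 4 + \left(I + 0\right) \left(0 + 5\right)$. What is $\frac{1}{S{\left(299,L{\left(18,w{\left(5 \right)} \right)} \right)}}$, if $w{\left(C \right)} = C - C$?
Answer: $\frac{\sqrt{89417}}{89417} \approx 0.0033442$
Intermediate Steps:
$w{\left(C \right)} = 0$
$L{\left(h,I \right)} = 4 + 5 I$ ($L{\left(h,I \right)} = 4 + I 5 = 4 + 5 I$)
$\frac{1}{S{\left(299,L{\left(18,w{\left(5 \right)} \right)} \right)}} = \frac{1}{\sqrt{299^{2} + \left(4 + 5 \cdot 0\right)^{2}}} = \frac{1}{\sqrt{89401 + \left(4 + 0\right)^{2}}} = \frac{1}{\sqrt{89401 + 4^{2}}} = \frac{1}{\sqrt{89401 + 16}} = \frac{1}{\sqrt{89417}} = \frac{\sqrt{89417}}{89417}$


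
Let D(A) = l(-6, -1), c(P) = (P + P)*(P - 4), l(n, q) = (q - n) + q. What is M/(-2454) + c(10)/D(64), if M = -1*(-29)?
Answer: 73591/2454 ≈ 29.988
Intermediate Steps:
l(n, q) = -n + 2*q
c(P) = 2*P*(-4 + P) (c(P) = (2*P)*(-4 + P) = 2*P*(-4 + P))
D(A) = 4 (D(A) = -1*(-6) + 2*(-1) = 6 - 2 = 4)
M = 29
M/(-2454) + c(10)/D(64) = 29/(-2454) + (2*10*(-4 + 10))/4 = 29*(-1/2454) + (2*10*6)*(¼) = -29/2454 + 120*(¼) = -29/2454 + 30 = 73591/2454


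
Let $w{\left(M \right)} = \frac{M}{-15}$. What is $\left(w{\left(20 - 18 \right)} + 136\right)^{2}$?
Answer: $\frac{4153444}{225} \approx 18460.0$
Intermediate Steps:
$w{\left(M \right)} = - \frac{M}{15}$ ($w{\left(M \right)} = M \left(- \frac{1}{15}\right) = - \frac{M}{15}$)
$\left(w{\left(20 - 18 \right)} + 136\right)^{2} = \left(- \frac{20 - 18}{15} + 136\right)^{2} = \left(\left(- \frac{1}{15}\right) 2 + 136\right)^{2} = \left(- \frac{2}{15} + 136\right)^{2} = \left(\frac{2038}{15}\right)^{2} = \frac{4153444}{225}$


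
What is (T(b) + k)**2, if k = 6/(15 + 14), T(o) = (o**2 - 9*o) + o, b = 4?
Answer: 209764/841 ≈ 249.42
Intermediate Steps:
T(o) = o**2 - 8*o
k = 6/29 ≈ 0.20690
(T(b) + k)**2 = (4*(-8 + 4) + 6/29)**2 = (4*(-4) + 6/29)**2 = (-16 + 6/29)**2 = (-458/29)**2 = 209764/841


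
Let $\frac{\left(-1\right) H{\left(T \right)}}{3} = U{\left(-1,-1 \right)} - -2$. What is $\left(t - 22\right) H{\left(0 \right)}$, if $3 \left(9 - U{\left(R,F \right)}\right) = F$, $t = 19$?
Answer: $102$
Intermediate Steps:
$U{\left(R,F \right)} = 9 - \frac{F}{3}$
$H{\left(T \right)} = -34$ ($H{\left(T \right)} = - 3 \left(\left(9 - - \frac{1}{3}\right) - -2\right) = - 3 \left(\left(9 + \frac{1}{3}\right) + 2\right) = - 3 \left(\frac{28}{3} + 2\right) = \left(-3\right) \frac{34}{3} = -34$)
$\left(t - 22\right) H{\left(0 \right)} = \left(19 - 22\right) \left(-34\right) = \left(-3\right) \left(-34\right) = 102$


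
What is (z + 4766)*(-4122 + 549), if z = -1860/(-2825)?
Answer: -9622667826/565 ≈ -1.7031e+7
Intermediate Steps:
z = 372/565 (z = -1860*(-1/2825) = 372/565 ≈ 0.65841)
(z + 4766)*(-4122 + 549) = (372/565 + 4766)*(-4122 + 549) = (2693162/565)*(-3573) = -9622667826/565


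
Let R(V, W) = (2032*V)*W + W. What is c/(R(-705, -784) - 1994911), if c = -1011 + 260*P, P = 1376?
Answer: 356749/1121131345 ≈ 0.00031820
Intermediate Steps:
R(V, W) = W + 2032*V*W (R(V, W) = 2032*V*W + W = W + 2032*V*W)
c = 356749 (c = -1011 + 260*1376 = -1011 + 357760 = 356749)
c/(R(-705, -784) - 1994911) = 356749/(-784*(1 + 2032*(-705)) - 1994911) = 356749/(-784*(1 - 1432560) - 1994911) = 356749/(-784*(-1432559) - 1994911) = 356749/(1123126256 - 1994911) = 356749/1121131345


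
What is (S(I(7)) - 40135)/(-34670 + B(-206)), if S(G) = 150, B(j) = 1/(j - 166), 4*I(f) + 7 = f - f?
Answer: 14874420/12897241 ≈ 1.1533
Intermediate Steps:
I(f) = -7/4 (I(f) = -7/4 + (f - f)/4 = -7/4 + (¼)*0 = -7/4 + 0 = -7/4)
B(j) = 1/(-166 + j)
(S(I(7)) - 40135)/(-34670 + B(-206)) = (150 - 40135)/(-34670 + 1/(-166 - 206)) = -39985/(-34670 + 1/(-372)) = -39985/(-34670 - 1/372) = -39985/(-12897241/372) = -39985*(-372/12897241) = 14874420/12897241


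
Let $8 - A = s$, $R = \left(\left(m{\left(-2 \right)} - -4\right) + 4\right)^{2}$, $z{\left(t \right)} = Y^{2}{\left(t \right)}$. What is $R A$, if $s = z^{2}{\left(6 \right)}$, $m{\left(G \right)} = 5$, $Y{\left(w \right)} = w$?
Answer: $-217672$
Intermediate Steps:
$z{\left(t \right)} = t^{2}$
$R = 169$ ($R = \left(\left(5 - -4\right) + 4\right)^{2} = \left(\left(5 + 4\right) + 4\right)^{2} = \left(9 + 4\right)^{2} = 13^{2} = 169$)
$s = 1296$ ($s = \left(6^{2}\right)^{2} = 36^{2} = 1296$)
$A = -1288$ ($A = 8 - 1296 = -1288$)
$R A = 169 \left(-1288\right) = -217672$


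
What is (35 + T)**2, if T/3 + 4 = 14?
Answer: 4225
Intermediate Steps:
T = 30 (T = -12 + 3*14 = -12 + 42 = 30)
(35 + T)**2 = (35 + 30)**2 = 65**2 = 4225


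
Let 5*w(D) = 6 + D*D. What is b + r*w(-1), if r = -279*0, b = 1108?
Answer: 1108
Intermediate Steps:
w(D) = 6/5 + D²/5 (w(D) = (6 + D*D)/5 = (6 + D²)/5 = 6/5 + D²/5)
r = 0
b + r*w(-1) = 1108 + 0*(6/5 + (⅕)*(-1)²) = 1108 + 0*(6/5 + (⅕)*1) = 1108 + 0*(6/5 + ⅕) = 1108 + 0*(7/5) = 1108 + 0 = 1108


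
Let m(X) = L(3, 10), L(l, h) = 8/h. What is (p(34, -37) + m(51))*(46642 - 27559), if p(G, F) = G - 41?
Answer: -591573/5 ≈ -1.1831e+5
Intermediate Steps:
p(G, F) = -41 + G
m(X) = 4/5 (m(X) = 8/10 = 8*(1/10) = 4/5)
(p(34, -37) + m(51))*(46642 - 27559) = ((-41 + 34) + 4/5)*(46642 - 27559) = (-7 + 4/5)*19083 = -31/5*19083 = -591573/5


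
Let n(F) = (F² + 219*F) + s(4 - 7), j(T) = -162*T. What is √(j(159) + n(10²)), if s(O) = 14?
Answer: 18*√19 ≈ 78.460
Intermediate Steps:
n(F) = 14 + F² + 219*F (n(F) = (F² + 219*F) + 14 = 14 + F² + 219*F)
√(j(159) + n(10²)) = √(-162*159 + (14 + (10²)² + 219*10²)) = √(-25758 + (14 + 100² + 219*100)) = √(-25758 + (14 + 10000 + 21900)) = √(-25758 + 31914) = √6156 = 18*√19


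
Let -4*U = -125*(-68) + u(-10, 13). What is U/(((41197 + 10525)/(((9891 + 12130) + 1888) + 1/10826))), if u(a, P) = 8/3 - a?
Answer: -3305113084115/3359654232 ≈ -983.77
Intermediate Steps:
u(a, P) = 8/3 - a (u(a, P) = 8*(⅓) - a = 8/3 - a)
U = -12769/6 (U = -(-125*(-68) + (8/3 - 1*(-10)))/4 = -(8500 + (8/3 + 10))/4 = -(8500 + 38/3)/4 = -¼*25538/3 = -12769/6 ≈ -2128.2)
U/(((41197 + 10525)/(((9891 + 12130) + 1888) + 1/10826))) = -12769*(((9891 + 12130) + 1888) + 1/10826)/(41197 + 10525)/6 = -12769/(6*(51722/((22021 + 1888) + 1/10826))) = -12769/(6*(51722/(23909 + 1/10826))) = -12769/(6*(51722/(258838835/10826))) = -12769/(6*(51722*(10826/258838835))) = -12769/(6*559942372/258838835) = -12769/6*258838835/559942372 = -3305113084115/3359654232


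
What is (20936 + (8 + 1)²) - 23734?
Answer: -2717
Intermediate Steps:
(20936 + (8 + 1)²) - 23734 = (20936 + 9²) - 23734 = (20936 + 81) - 23734 = 21017 - 23734 = -2717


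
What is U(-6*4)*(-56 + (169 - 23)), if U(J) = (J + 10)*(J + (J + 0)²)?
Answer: -695520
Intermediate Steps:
U(J) = (10 + J)*(J + J²)
U(-6*4)*(-56 + (169 - 23)) = ((-6*4)*(10 + (-6*4)² + 11*(-6*4)))*(-56 + (169 - 23)) = (-24*(10 + (-24)² + 11*(-24)))*(-56 + 146) = -24*(10 + 576 - 264)*90 = -24*322*90 = -7728*90 = -695520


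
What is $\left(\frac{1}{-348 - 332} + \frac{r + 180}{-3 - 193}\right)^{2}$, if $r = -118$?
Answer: $\frac{112126921}{1110222400} \approx 0.101$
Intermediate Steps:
$\left(\frac{1}{-348 - 332} + \frac{r + 180}{-3 - 193}\right)^{2} = \left(\frac{1}{-348 - 332} + \frac{-118 + 180}{-3 - 193}\right)^{2} = \left(\frac{1}{-680} + \frac{62}{-196}\right)^{2} = \left(- \frac{1}{680} + 62 \left(- \frac{1}{196}\right)\right)^{2} = \left(- \frac{1}{680} - \frac{31}{98}\right)^{2} = \left(- \frac{10589}{33320}\right)^{2} = \frac{112126921}{1110222400}$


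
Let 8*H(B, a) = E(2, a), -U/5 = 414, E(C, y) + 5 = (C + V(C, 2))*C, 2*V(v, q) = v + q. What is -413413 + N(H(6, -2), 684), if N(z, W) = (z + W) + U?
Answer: -3318389/8 ≈ -4.1480e+5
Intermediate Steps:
V(v, q) = q/2 + v/2 (V(v, q) = (v + q)/2 = (q + v)/2 = q/2 + v/2)
E(C, y) = -5 + C*(1 + 3*C/2) (E(C, y) = -5 + (C + ((1/2)*2 + C/2))*C = -5 + (C + (1 + C/2))*C = -5 + (1 + 3*C/2)*C = -5 + C*(1 + 3*C/2))
U = -2070 (U = -5*414 = -2070)
H(B, a) = 3/8 (H(B, a) = (-5 + 2 + (3/2)*2**2)/8 = (-5 + 2 + (3/2)*4)/8 = (-5 + 2 + 6)/8 = (1/8)*3 = 3/8)
N(z, W) = -2070 + W + z (N(z, W) = (z + W) - 2070 = (W + z) - 2070 = -2070 + W + z)
-413413 + N(H(6, -2), 684) = -413413 + (-2070 + 684 + 3/8) = -413413 - 11085/8 = -3318389/8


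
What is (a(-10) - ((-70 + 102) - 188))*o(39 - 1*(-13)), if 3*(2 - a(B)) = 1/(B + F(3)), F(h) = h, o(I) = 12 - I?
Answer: -132760/21 ≈ -6321.9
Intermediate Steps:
a(B) = 2 - 1/(3*(3 + B)) (a(B) = 2 - 1/(3*(B + 3)) = 2 - 1/(3*(3 + B)))
(a(-10) - ((-70 + 102) - 188))*o(39 - 1*(-13)) = ((17 + 6*(-10))/(3*(3 - 10)) - ((-70 + 102) - 188))*(12 - (39 - 1*(-13))) = ((⅓)*(17 - 60)/(-7) - (32 - 188))*(12 - (39 + 13)) = ((⅓)*(-⅐)*(-43) - 1*(-156))*(12 - 1*52) = (43/21 + 156)*(12 - 52) = (3319/21)*(-40) = -132760/21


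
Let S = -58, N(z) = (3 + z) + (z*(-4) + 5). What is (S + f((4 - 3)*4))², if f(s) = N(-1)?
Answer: 2209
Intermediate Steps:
N(z) = 8 - 3*z (N(z) = (3 + z) + (-4*z + 5) = (3 + z) + (5 - 4*z) = 8 - 3*z)
f(s) = 11 (f(s) = 8 - 3*(-1) = 8 + 3 = 11)
(S + f((4 - 3)*4))² = (-58 + 11)² = (-47)² = 2209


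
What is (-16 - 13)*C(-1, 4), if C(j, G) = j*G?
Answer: 116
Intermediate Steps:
C(j, G) = G*j
(-16 - 13)*C(-1, 4) = (-16 - 13)*(4*(-1)) = -29*(-4) = 116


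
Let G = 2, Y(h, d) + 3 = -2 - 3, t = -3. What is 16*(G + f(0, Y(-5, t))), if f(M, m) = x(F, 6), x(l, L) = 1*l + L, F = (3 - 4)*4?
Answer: 64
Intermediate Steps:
Y(h, d) = -8 (Y(h, d) = -3 + (-2 - 3) = -3 - 5 = -8)
F = -4 (F = -1*4 = -4)
x(l, L) = L + l (x(l, L) = l + L = L + l)
f(M, m) = 2 (f(M, m) = 6 - 4 = 2)
16*(G + f(0, Y(-5, t))) = 16*(2 + 2) = 16*4 = 64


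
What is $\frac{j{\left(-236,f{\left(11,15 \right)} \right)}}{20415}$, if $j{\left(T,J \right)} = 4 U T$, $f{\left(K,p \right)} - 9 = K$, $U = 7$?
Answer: $- \frac{6608}{20415} \approx -0.32368$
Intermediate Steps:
$f{\left(K,p \right)} = 9 + K$
$j{\left(T,J \right)} = 28 T$ ($j{\left(T,J \right)} = 4 \cdot 7 T = 28 T$)
$\frac{j{\left(-236,f{\left(11,15 \right)} \right)}}{20415} = \frac{28 \left(-236\right)}{20415} = \left(-6608\right) \frac{1}{20415} = - \frac{6608}{20415}$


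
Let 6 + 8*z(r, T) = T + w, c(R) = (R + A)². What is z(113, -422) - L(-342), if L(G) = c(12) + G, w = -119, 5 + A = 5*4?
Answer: -3643/8 ≈ -455.38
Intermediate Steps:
A = 15 (A = -5 + 5*4 = -5 + 20 = 15)
c(R) = (15 + R)² (c(R) = (R + 15)² = (15 + R)²)
z(r, T) = -125/8 + T/8 (z(r, T) = -¾ + (T - 119)/8 = -¾ + (-119 + T)/8 = -¾ + (-119/8 + T/8) = -125/8 + T/8)
L(G) = 729 + G (L(G) = (15 + 12)² + G = 27² + G = 729 + G)
z(113, -422) - L(-342) = (-125/8 + (⅛)*(-422)) - (729 - 342) = (-125/8 - 211/4) - 1*387 = -547/8 - 387 = -3643/8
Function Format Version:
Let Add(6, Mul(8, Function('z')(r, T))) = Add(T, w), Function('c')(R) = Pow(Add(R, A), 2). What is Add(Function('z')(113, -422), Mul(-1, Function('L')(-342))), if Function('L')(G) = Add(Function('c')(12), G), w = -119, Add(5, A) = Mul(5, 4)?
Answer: Rational(-3643, 8) ≈ -455.38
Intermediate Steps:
A = 15 (A = Add(-5, Mul(5, 4)) = Add(-5, 20) = 15)
Function('c')(R) = Pow(Add(15, R), 2) (Function('c')(R) = Pow(Add(R, 15), 2) = Pow(Add(15, R), 2))
Function('z')(r, T) = Add(Rational(-125, 8), Mul(Rational(1, 8), T)) (Function('z')(r, T) = Add(Rational(-3, 4), Mul(Rational(1, 8), Add(T, -119))) = Add(Rational(-3, 4), Mul(Rational(1, 8), Add(-119, T))) = Add(Rational(-3, 4), Add(Rational(-119, 8), Mul(Rational(1, 8), T))) = Add(Rational(-125, 8), Mul(Rational(1, 8), T)))
Function('L')(G) = Add(729, G) (Function('L')(G) = Add(Pow(Add(15, 12), 2), G) = Add(Pow(27, 2), G) = Add(729, G))
Add(Function('z')(113, -422), Mul(-1, Function('L')(-342))) = Add(Add(Rational(-125, 8), Mul(Rational(1, 8), -422)), Mul(-1, Add(729, -342))) = Add(Add(Rational(-125, 8), Rational(-211, 4)), Mul(-1, 387)) = Add(Rational(-547, 8), -387) = Rational(-3643, 8)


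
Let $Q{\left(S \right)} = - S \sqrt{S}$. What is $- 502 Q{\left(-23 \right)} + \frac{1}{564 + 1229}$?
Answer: $\frac{1}{1793} - 11546 i \sqrt{23} \approx 0.00055772 - 55373.0 i$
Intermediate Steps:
$Q{\left(S \right)} = - S^{\frac{3}{2}}$
$- 502 Q{\left(-23 \right)} + \frac{1}{564 + 1229} = - 502 \left(- \left(-23\right)^{\frac{3}{2}}\right) + \frac{1}{564 + 1229} = - 502 \left(- \left(-23\right) i \sqrt{23}\right) + \frac{1}{1793} = - 502 \cdot 23 i \sqrt{23} + \frac{1}{1793} = - 11546 i \sqrt{23} + \frac{1}{1793} = \frac{1}{1793} - 11546 i \sqrt{23}$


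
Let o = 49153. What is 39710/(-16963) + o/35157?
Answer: -562302131/596368191 ≈ -0.94288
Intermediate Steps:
39710/(-16963) + o/35157 = 39710/(-16963) + 49153/35157 = 39710*(-1/16963) + 49153*(1/35157) = -39710/16963 + 49153/35157 = -562302131/596368191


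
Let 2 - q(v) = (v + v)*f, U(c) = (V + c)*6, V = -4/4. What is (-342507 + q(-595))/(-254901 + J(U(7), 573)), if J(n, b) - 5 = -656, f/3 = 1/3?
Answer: 341315/255552 ≈ 1.3356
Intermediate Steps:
V = -1 (V = -4*1/4 = -1)
f = 1 (f = 3/3 = 3*(1/3) = 1)
U(c) = -6 + 6*c (U(c) = (-1 + c)*6 = -6 + 6*c)
J(n, b) = -651 (J(n, b) = 5 - 656 = -651)
q(v) = 2 - 2*v (q(v) = 2 - (v + v) = 2 - 2*v)
(-342507 + q(-595))/(-254901 + J(U(7), 573)) = (-342507 + (2 - 2*(-595)))/(-254901 - 651) = (-342507 + (2 + 1190))/(-255552) = (-342507 + 1192)*(-1/255552) = -341315*(-1/255552) = 341315/255552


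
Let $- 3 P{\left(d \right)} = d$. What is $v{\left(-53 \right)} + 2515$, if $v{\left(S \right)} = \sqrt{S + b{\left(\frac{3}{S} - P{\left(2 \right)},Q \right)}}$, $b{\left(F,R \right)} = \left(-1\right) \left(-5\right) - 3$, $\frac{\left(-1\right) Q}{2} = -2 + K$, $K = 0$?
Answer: $2515 + i \sqrt{51} \approx 2515.0 + 7.1414 i$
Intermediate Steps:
$P{\left(d \right)} = - \frac{d}{3}$
$Q = 4$ ($Q = - 2 \left(-2 + 0\right) = \left(-2\right) \left(-2\right) = 4$)
$b{\left(F,R \right)} = 2$ ($b{\left(F,R \right)} = 5 + \left(-5 + 2\right) = 5 - 3 = 2$)
$v{\left(S \right)} = \sqrt{2 + S}$ ($v{\left(S \right)} = \sqrt{S + 2} = \sqrt{2 + S}$)
$v{\left(-53 \right)} + 2515 = \sqrt{2 - 53} + 2515 = \sqrt{-51} + 2515 = i \sqrt{51} + 2515 = 2515 + i \sqrt{51}$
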